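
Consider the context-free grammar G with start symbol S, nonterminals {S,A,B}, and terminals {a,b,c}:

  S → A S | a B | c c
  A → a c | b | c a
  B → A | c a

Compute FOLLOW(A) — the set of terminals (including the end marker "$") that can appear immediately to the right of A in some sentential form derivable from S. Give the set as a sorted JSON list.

FIRST sets, iterate to fixpoint:
pass 1:
  A via A→a c: +{a}
  A via A→b: +{b}
  A via A→c a: +{c}
  B via B→A: +{a,b,c}
  S via S→A S: +{a,b,c}
  S: {a,b,c}  A: {a,b,c}  B: {a,b,c}
pass 2: (no change)
  S: {a,b,c}  A: {a,b,c}  B: {a,b,c}

FOLLOW sets:
seed FOLLOW(S) with $
round 1:
  S→A S: FOLLOW(A) ⊇ FIRST(S) = {a,b,c}; new: +{a,b,c}
  S→a B: FOLLOW(B) ⊇ FOLLOW(S) ⊇ {$}; new: +{$}
  FOLLOW(S)={$}  FOLLOW(A)={a,b,c}  FOLLOW(B)={$}
round 2:
  B→A: FOLLOW(A) ⊇ FOLLOW(B) ⊇ {$}; new: +{$}
  FOLLOW(S)={$}  FOLLOW(A)={$,a,b,c}  FOLLOW(B)={$}
round 3: (stable)
  FOLLOW(S)={$}  FOLLOW(A)={$,a,b,c}  FOLLOW(B)={$}

FOLLOW(A) = ["$", "a", "b", "c"]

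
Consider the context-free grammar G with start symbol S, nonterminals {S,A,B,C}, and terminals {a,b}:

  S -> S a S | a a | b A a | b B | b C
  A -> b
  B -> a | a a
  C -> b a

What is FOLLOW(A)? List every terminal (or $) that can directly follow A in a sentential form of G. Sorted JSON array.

FIRST sets, iterate to fixpoint:
pass 1:
  A via A→b: +{b}
  B via B→a: +{a}
  C via C→b a: +{b}
  S via S→a a: +{a}
  S via S→b A a: +{b}
  FIRST(S)={a,b}  FIRST(A)={b}  FIRST(B)={a}  FIRST(C)={b}
pass 2: — fixpoint
  FIRST(S)={a,b}  FIRST(A)={b}  FIRST(B)={a}  FIRST(C)={b}

FOLLOW sets:
FOLLOW(S) := {$}
pass 1:
  S→S a S: FOLLOW(S) ⊇ FIRST(a) = {a}; new: +{a}
  S→b A a: FOLLOW(A) ⊇ FIRST(a) = {a}; new: +{a}
  S→b B: FOLLOW(B) ⊇ FOLLOW(S) ⊇ {$,a}; new: +{$,a}
  S→b C: FOLLOW(C) ⊇ FOLLOW(S) ⊇ {$,a}; new: +{$,a}
  FOLLOW(S)={$,a}  FOLLOW(A)={a}  FOLLOW(B)={$,a}  FOLLOW(C)={$,a}
pass 2: done
  FOLLOW(S)={$,a}  FOLLOW(A)={a}  FOLLOW(B)={$,a}  FOLLOW(C)={$,a}

FOLLOW(A) = ["a"]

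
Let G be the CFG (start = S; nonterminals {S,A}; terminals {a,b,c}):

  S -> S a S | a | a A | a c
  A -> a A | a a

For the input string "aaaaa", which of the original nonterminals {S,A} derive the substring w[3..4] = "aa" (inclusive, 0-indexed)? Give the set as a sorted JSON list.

Convert to CNF:
  S -> S X2 | T0 A | T0 T1 | a
  A -> T0 A | T0 T0
  T0 -> a
  T1 -> c
  X2 -> T0 S

Fill CYK table bottom-up (cells [i..j] with 3 ≤ i ≤ j ≤ 4 only):
  [3..3]={S,T0}  "a"  orig:{S}
  [4..4]={S,T0}  "a"  orig:{S}
  [3..4]={A,X2}  "aa"  orig:{A}

Original NTs in T[3,4] deriving "aa": ["A"]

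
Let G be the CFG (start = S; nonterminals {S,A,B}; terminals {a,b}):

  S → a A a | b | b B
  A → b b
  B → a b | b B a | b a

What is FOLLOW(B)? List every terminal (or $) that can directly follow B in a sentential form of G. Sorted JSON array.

FIRST iteration:
[1]
  A via A→b b: +{b}
  B via B→a b: +{a}
  B via B→b B a: +{b}
  S via S→a A a: +{a}
  S via S→b: +{b}
  S: {a,b}  A: {b}  B: {a,b}
[2] — fixpoint
  S: {a,b}  A: {b}  B: {a,b}

FOLLOW sets:
initialize: $ ∈ FOLLOW(S)
iter 1:
  B→b B a: FOLLOW(B) ⊇ FIRST(a) = {a}; new: +{a}
  S→a A a: FOLLOW(A) ⊇ FIRST(a) = {a}; new: +{a}
  S→b B: FOLLOW(B) ⊇ FOLLOW(S) ⊇ {$}; new: +{$}
  FOLLOW(S)={$}  FOLLOW(A)={a}  FOLLOW(B)={$,a}
iter 2: (stable)
  FOLLOW(S)={$}  FOLLOW(A)={a}  FOLLOW(B)={$,a}

FOLLOW(B) = ["$", "a"]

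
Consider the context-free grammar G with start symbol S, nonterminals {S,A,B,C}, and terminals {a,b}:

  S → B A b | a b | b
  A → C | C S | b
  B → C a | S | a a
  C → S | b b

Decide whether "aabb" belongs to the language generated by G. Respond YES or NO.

Convert to CNF:
  S -> B X5 | T1 T0 | b
  A -> B X2 | C S | T0 T0 | T1 T0 | b
  B -> B X3 | C T1 | T1 T0 | T1 T1 | b
  C -> B X4 | T0 T0 | T1 T0 | b
  T0 -> b
  T1 -> a
  X2 -> A T0
  X3 -> A T0
  X4 -> A T0
  X5 -> A T0

Fill CYK table bottom-up:
  T[0,0] 'a' = {T1}  orig:{}
  T[1,1] 'a' = {T1}  orig:{}
  T[2,2] 'b' = {A,B,C,S,T0}  orig:{A,B,C,S}
  T[3,3] 'b' = {A,B,C,S,T0}  orig:{A,B,C,S}
  T[0,1] 'aa' = {B}
  T[1,2] 'ab' = {A,B,C,S}
  T[2,3] 'bb' = {A,C,X2,X3,X4,X5}  orig:{A,C}
  T[0,2] 'aab' = ∅
  T[1,3] 'abb' = {A,X2,X3,X4,X5}  orig:{A}
  T[0,3] 'aabb' = {A,B,C,S}

S ∈ T[0,3] ⇒ YES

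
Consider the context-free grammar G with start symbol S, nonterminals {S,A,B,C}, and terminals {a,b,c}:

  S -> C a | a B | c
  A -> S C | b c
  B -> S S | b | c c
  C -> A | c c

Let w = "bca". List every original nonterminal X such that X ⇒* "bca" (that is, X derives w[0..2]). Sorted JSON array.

Convert to CNF:
  S -> C T2 | T2 B | c
  A -> S C | T0 T1
  B -> S S | T1 T1 | b
  C -> S C | T0 T1 | T1 T1
  T0 -> b
  T1 -> c
  T2 -> a

CYK table (by increasing span), restricted to cells inside w[0..2]:
  [0..0]={B,T0}  "b"  orig:{B}
  [1..1]={S,T1}  "c"  orig:{S}
  [2..2]={T2}  "a"  orig:{}
  [0..1]={A,C}  "bc"
  [1..2]=∅  "ca"
  [0..2]={S}  "bca"

Original NTs in T[0,2] deriving "bca": ["S"]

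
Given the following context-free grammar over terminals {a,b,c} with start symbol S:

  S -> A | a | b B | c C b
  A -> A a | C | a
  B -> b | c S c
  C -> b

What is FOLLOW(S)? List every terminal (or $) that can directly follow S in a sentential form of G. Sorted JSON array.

FIRST iteration:
round 1:
  A via A→a: +{a}
  B via B→b: +{b}
  B via B→c S c: +{c}
  C via C→b: +{b}
  S via S→A: +{a}
  S via S→b B: +{b}
  S via S→c C b: +{c}
  FIRST(S)={a,b,c}  FIRST(A)={a}  FIRST(B)={b,c}  FIRST(C)={b}
round 2:
  A via A→C: +{b}
  FIRST(S)={a,b,c}  FIRST(A)={a,b}  FIRST(B)={b,c}  FIRST(C)={b}
round 3: (stable)
  FIRST(S)={a,b,c}  FIRST(A)={a,b}  FIRST(B)={b,c}  FIRST(C)={b}

FOLLOW sets:
FOLLOW(S) := {$}
iter 1:
  A→A a: FOLLOW(A) ⊇ FIRST(a) = {a}; new: +{a}
  A→C: FOLLOW(C) ⊇ FOLLOW(A) ⊇ {a}; new: +{a}
  B→c S c: FOLLOW(S) ⊇ FIRST(c) = {c}; new: +{c}
  S→A: FOLLOW(A) ⊇ FOLLOW(S) ⊇ {$,c}; new: +{$,c}
  S→b B: FOLLOW(B) ⊇ FOLLOW(S) ⊇ {$,c}; new: +{$,c}
  S→c C b: FOLLOW(C) ⊇ FIRST(b) = {b}; new: +{b}
  FOLLOW(S)={$,c}  FOLLOW(A)={$,a,c}  FOLLOW(B)={$,c}  FOLLOW(C)={a,b}
iter 2:
  A→C: FOLLOW(C) ⊇ FOLLOW(A) ⊇ {$,a,c}; new: +{$,c}
  FOLLOW(S)={$,c}  FOLLOW(A)={$,a,c}  FOLLOW(B)={$,c}  FOLLOW(C)={$,a,b,c}
iter 3: — fixpoint
  FOLLOW(S)={$,c}  FOLLOW(A)={$,a,c}  FOLLOW(B)={$,c}  FOLLOW(C)={$,a,b,c}

FOLLOW(S) = ["$", "c"]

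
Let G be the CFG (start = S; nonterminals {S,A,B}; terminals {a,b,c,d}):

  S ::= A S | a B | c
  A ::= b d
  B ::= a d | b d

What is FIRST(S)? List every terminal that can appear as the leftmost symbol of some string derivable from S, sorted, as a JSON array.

Compute FIRST by fixpoint:
[1]
  A via A→b d: +{b}
  B via B→a d: +{a}
  B via B→b d: +{b}
  S via S→A S: +{b}
  S via S→a B: +{a}
  S via S→c: +{c}
  FIRST(S)={a,b,c}  FIRST(A)={b}  FIRST(B)={a,b}
[2] (no change)
  FIRST(S)={a,b,c}  FIRST(A)={b}  FIRST(B)={a,b}

FIRST(S) = ["a", "b", "c"]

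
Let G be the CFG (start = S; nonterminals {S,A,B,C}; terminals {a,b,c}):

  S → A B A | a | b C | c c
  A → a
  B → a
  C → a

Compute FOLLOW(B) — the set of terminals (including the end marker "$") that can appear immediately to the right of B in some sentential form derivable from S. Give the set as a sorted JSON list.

Compute FIRST by fixpoint:
round 1:
  A via A→a: +{a}
  B via B→a: +{a}
  C via C→a: +{a}
  S via S→A B A: +{a}
  S via S→b C: +{b}
  S via S→c c: +{c}
  FIRST[S]={a,b,c}  FIRST[A]={a}  FIRST[B]={a}  FIRST[C]={a}
round 2: — fixpoint
  FIRST[S]={a,b,c}  FIRST[A]={a}  FIRST[B]={a}  FIRST[C]={a}

Compute FOLLOW by fixpoint:
initialize: $ ∈ FOLLOW(S)
[1]
  S→A B A: FOLLOW(A) ⊇ FIRST(B) = {a}; new: +{a}
  S→A B A: FOLLOW(B) ⊇ FIRST(A) = {a}; new: +{a}
  S→A B A: FOLLOW(A) ⊇ FOLLOW(S) ⊇ {$}; new: +{$}
  S→b C: FOLLOW(C) ⊇ FOLLOW(S) ⊇ {$}; new: +{$}
  S: {$}  A: {$,a}  B: {a}  C: {$}
[2] — fixpoint
  S: {$}  A: {$,a}  B: {a}  C: {$}

FOLLOW(B) = ["a"]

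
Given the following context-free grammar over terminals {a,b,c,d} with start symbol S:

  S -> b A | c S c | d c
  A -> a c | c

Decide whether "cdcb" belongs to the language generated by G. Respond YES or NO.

Convert to CNF:
  S -> T1 X4 | T2 A | T3 T1
  A -> T0 T1 | c
  T0 -> a
  T1 -> c
  T2 -> b
  T3 -> d
  X4 -> S T1

Fill CYK table bottom-up:
  [0..0]={A,T1}  "c"  orig:{A}
  [1..1]={T3}  "d"  orig:{}
  [2..2]={A,T1}  "c"  orig:{A}
  [3..3]={T2}  "b"  orig:{}
  [0..1]=∅  "cd"
  [1..2]={S}  "dc"
  [2..3]=∅  "cb"
  [0..2]=∅  "cdc"
  [1..3]=∅  "dcb"
  [0..3]=∅  "cdcb"

S ∉ T[0,3] ⇒ NO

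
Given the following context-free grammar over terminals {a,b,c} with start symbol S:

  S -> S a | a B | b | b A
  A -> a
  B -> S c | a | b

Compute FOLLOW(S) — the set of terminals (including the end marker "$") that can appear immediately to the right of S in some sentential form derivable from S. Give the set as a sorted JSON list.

FIRST iteration:
iter 1:
  A via A→a: +{a}
  B via B→a: +{a}
  B via B→b: +{b}
  S via S→a B: +{a}
  S via S→b: +{b}
  FIRST[S]={a,b}  FIRST[A]={a}  FIRST[B]={a,b}
iter 2: (stable)
  FIRST[S]={a,b}  FIRST[A]={a}  FIRST[B]={a,b}

Compute FOLLOW by fixpoint:
FOLLOW(S) := {$}
round 1:
  B→S c: FOLLOW(S) ⊇ FIRST(c) = {c}; new: +{c}
  S→S a: FOLLOW(S) ⊇ FIRST(a) = {a}; new: +{a}
  S→a B: FOLLOW(B) ⊇ FOLLOW(S) ⊇ {$,a,c}; new: +{$,a,c}
  S→b A: FOLLOW(A) ⊇ FOLLOW(S) ⊇ {$,a,c}; new: +{$,a,c}
  S: {$,a,c}  A: {$,a,c}  B: {$,a,c}
round 2: — fixpoint
  S: {$,a,c}  A: {$,a,c}  B: {$,a,c}

FOLLOW(S) = ["$", "a", "c"]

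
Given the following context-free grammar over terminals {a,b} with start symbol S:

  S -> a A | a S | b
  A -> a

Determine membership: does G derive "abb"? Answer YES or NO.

Convert to CNF:
  S -> T0 A | T0 S | b
  A -> a
  T0 -> a

CYK fill:
  [0..0]={A,T0}  "a"  orig:{A}
  [1..1]={S}  "b"
  [2..2]={S}  "b"
  [0..1]={S}  "ab"
  [1..2]=∅  "bb"
  [0..2]=∅  "abb"

S ∉ T[0,2] ⇒ NO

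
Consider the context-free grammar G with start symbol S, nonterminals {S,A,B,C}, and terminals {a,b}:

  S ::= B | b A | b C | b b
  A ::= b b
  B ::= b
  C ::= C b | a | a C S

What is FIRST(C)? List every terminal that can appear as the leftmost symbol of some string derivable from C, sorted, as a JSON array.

Compute FIRST by fixpoint:
pass 1:
  A via A→b b: +{b}
  B via B→b: +{b}
  C via C→a: +{a}
  S via S→B: +{b}
  FIRST(S)={b}  FIRST(A)={b}  FIRST(B)={b}  FIRST(C)={a}
pass 2: (stable)
  FIRST(S)={b}  FIRST(A)={b}  FIRST(B)={b}  FIRST(C)={a}

FIRST(C) = ["a"]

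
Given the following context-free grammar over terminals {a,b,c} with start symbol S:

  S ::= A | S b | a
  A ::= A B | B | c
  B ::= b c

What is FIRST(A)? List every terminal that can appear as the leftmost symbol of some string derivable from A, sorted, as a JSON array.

FIRST iteration:
pass 1:
  A via A→c: +{c}
  B via B→b c: +{b}
  S via S→A: +{c}
  S via S→a: +{a}
  S: {a,c}  A: {c}  B: {b}
pass 2:
  A via A→B: +{b}
  S via S→A: +{b}
  S: {a,b,c}  A: {b,c}  B: {b}
pass 3: done
  S: {a,b,c}  A: {b,c}  B: {b}

FIRST(A) = ["b", "c"]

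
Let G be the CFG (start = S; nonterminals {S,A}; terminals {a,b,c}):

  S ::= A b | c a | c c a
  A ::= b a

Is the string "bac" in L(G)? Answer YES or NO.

Convert to CNF:
  S -> A T0 | T2 T1 | T2 X3
  A -> T0 T1
  T0 -> b
  T1 -> a
  T2 -> c
  X3 -> T2 T1

Fill CYK table bottom-up:
  cell(0,0) b: {T0}  orig:{}
  cell(1,1) a: {T1}  orig:{}
  cell(2,2) c: {T2}  orig:{}
  cell(0,1) ba: {A}
  cell(1,2) ac: ∅
  cell(0,2) bac: ∅

S ∉ T[0,2] ⇒ NO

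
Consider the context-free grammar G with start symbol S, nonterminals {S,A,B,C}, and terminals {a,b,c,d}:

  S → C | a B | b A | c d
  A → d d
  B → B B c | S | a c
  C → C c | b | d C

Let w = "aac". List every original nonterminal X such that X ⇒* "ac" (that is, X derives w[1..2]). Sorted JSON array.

Convert to CNF:
  S -> C T1 | T0 C | T1 T0 | T2 B | T3 A | b
  A -> T0 T0
  B -> B X4 | C T1 | T0 C | T1 T0 | T2 B | T2 T1 | T3 A | b
  C -> C T1 | T0 C | b
  T0 -> d
  T1 -> c
  T2 -> a
  T3 -> b
  X4 -> B T1

CYK fill — only the sub-triangle for w[1..2]:
  T[1,1] 'a' = {T2}  orig:{}
  T[2,2] 'c' = {T1}  orig:{}
  T[1,2] 'ac' = {B}

Original NTs in T[1,2] deriving "ac": ["B"]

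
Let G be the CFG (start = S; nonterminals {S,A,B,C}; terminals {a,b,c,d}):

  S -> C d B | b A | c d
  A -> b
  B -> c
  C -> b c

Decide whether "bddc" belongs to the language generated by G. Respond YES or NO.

Convert to CNF:
  S -> C X3 | T0 A | T1 T2
  A -> b
  B -> c
  C -> T0 T1
  T0 -> b
  T1 -> c
  T2 -> d
  X3 -> T2 B

Fill CYK table bottom-up:
  cell(0,0) b: {A,T0}  orig:{A}
  cell(1,1) d: {T2}  orig:{}
  cell(2,2) d: {T2}  orig:{}
  cell(3,3) c: {B,T1}  orig:{B}
  cell(0,1) bd: ∅
  cell(1,2) dd: ∅
  cell(2,3) dc: {X3}  orig:{}
  cell(0,2) bdd: ∅
  cell(1,3) ddc: ∅
  cell(0,3) bddc: ∅

S ∉ T[0,3] ⇒ NO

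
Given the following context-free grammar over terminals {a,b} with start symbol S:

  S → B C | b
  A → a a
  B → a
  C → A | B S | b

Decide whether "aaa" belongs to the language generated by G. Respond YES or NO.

Convert to CNF:
  S -> B C | b
  A -> T0 T0
  B -> a
  C -> B S | T0 T0 | b
  T0 -> a

CYK fill:
  cell(0,0) a: {B,T0}  orig:{B}
  cell(1,1) a: {B,T0}  orig:{B}
  cell(2,2) a: {B,T0}  orig:{B}
  cell(0,1) aa: {A,C}
  cell(1,2) aa: {A,C}
  cell(0,2) aaa: {S}

S ∈ T[0,2] ⇒ YES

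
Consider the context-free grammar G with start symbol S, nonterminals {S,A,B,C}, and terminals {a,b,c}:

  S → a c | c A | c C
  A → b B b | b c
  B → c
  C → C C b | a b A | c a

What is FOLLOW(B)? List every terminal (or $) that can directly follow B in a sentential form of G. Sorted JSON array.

Compute FIRST by fixpoint:
iter 1:
  A via A→b B b: +{b}
  B via B→c: +{c}
  C via C→a b A: +{a}
  C via C→c a: +{c}
  S via S→a c: +{a}
  S via S→c A: +{c}
  FIRST[S]={a,c}  FIRST[A]={b}  FIRST[B]={c}  FIRST[C]={a,c}
iter 2: (no change)
  FIRST[S]={a,c}  FIRST[A]={b}  FIRST[B]={c}  FIRST[C]={a,c}

FOLLOW iteration:
initialize: $ ∈ FOLLOW(S)
[1]
  A→b B b: FOLLOW(B) ⊇ FIRST(b) = {b}; new: +{b}
  C→C C b: FOLLOW(C) ⊇ FIRST(C) = {a,c}; new: +{a,c}
  C→C C b: FOLLOW(C) ⊇ FIRST(b) = {b}; new: +{b}
  C→a b A: FOLLOW(A) ⊇ FOLLOW(C) ⊇ {a,b,c}; new: +{a,b,c}
  S→c A: FOLLOW(A) ⊇ FOLLOW(S) ⊇ {$}; new: +{$}
  S→c C: FOLLOW(C) ⊇ FOLLOW(S) ⊇ {$}; new: +{$}
  FOLLOW(S)={$}  FOLLOW(A)={$,a,b,c}  FOLLOW(B)={b}  FOLLOW(C)={$,a,b,c}
[2] (no change)
  FOLLOW(S)={$}  FOLLOW(A)={$,a,b,c}  FOLLOW(B)={b}  FOLLOW(C)={$,a,b,c}

FOLLOW(B) = ["b"]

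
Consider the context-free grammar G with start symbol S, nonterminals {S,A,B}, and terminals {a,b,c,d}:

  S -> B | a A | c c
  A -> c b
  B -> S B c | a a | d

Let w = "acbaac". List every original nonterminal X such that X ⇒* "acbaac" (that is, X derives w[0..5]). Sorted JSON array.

CNF form of G:
  S -> S X4 | T0 T0 | T2 A | T2 T2 | d
  A -> T0 T1
  B -> S X3 | T2 T2 | d
  T0 -> c
  T1 -> b
  T2 -> a
  X3 -> B T0
  X4 -> B T0

Fill CYK table bottom-up (cells [i..j] with 0 ≤ i ≤ j ≤ 5 only):
  cell(0,0) a: {T2}  orig:{}
  cell(1,1) c: {T0}  orig:{}
  cell(2,2) b: {T1}  orig:{}
  cell(3,3) a: {T2}  orig:{}
  cell(4,4) a: {T2}  orig:{}
  cell(5,5) c: {T0}  orig:{}
  cell(0,1) ac: ∅
  cell(1,2) cb: {A}
  cell(2,3) ba: ∅
  cell(3,4) aa: {B,S}
  cell(4,5) ac: ∅
  cell(0,2) acb: {S}
  cell(1,3) cba: ∅
  cell(2,4) baa: ∅
  cell(3,5) aac: {X3,X4}  orig:{}
  cell(0,3) acba: ∅
  cell(1,4) cbaa: ∅
  cell(2,5) baac: ∅
  cell(0,4) acbaa: ∅
  cell(1,5) cbaac: ∅
  cell(0,5) acbaac: {B,S}

Original NTs in T[0,5] deriving "acbaac": ["B", "S"]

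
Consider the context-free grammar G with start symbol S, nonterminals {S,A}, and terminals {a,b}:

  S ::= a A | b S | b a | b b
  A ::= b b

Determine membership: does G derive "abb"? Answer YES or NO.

CNF form of G:
  S -> T0 S | T0 T0 | T0 T1 | T1 A
  A -> T0 T0
  T0 -> b
  T1 -> a

CYK fill:
  cell(0,0) a: {T1}  orig:{}
  cell(1,1) b: {T0}  orig:{}
  cell(2,2) b: {T0}  orig:{}
  cell(0,1) ab: ∅
  cell(1,2) bb: {A,S}
  cell(0,2) abb: {S}

S ∈ T[0,2] ⇒ YES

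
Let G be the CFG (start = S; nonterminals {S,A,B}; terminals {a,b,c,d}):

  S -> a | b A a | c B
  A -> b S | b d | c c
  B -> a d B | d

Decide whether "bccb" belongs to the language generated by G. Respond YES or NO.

Convert to CNF:
  S -> T0 X5 | T2 B | a
  A -> T0 S | T0 T1 | T2 T2
  B -> T3 X4 | d
  T0 -> b
  T1 -> d
  T2 -> c
  T3 -> a
  X4 -> T1 B
  X5 -> A T3

CYK fill:
  T[0,0] 'b' = {T0}  orig:{}
  T[1,1] 'c' = {T2}  orig:{}
  T[2,2] 'c' = {T2}  orig:{}
  T[3,3] 'b' = {T0}  orig:{}
  T[0,1] 'bc' = ∅
  T[1,2] 'cc' = {A}
  T[2,3] 'cb' = ∅
  T[0,2] 'bcc' = ∅
  T[1,3] 'ccb' = ∅
  T[0,3] 'bccb' = ∅

S ∉ T[0,3] ⇒ NO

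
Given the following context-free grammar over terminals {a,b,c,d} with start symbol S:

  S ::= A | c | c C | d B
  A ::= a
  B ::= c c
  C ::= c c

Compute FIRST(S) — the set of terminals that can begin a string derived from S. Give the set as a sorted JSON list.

FIRST sets, iterate to fixpoint:
round 1:
  A via A→a: +{a}
  B via B→c c: +{c}
  C via C→c c: +{c}
  S via S→A: +{a}
  S via S→c: +{c}
  S via S→d B: +{d}
  FIRST(S)={a,c,d}  FIRST(A)={a}  FIRST(B)={c}  FIRST(C)={c}
round 2: done
  FIRST(S)={a,c,d}  FIRST(A)={a}  FIRST(B)={c}  FIRST(C)={c}

FIRST(S) = ["a", "c", "d"]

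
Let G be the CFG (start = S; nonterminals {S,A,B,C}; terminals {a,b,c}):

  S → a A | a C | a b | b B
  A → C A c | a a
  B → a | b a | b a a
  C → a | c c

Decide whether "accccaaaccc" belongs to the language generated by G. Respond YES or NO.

CNF form of G:
  S -> T1 A | T1 C | T1 T2 | T2 B
  A -> C X3 | T1 T1
  B -> T2 T1 | T2 X4 | a
  C -> T0 T0 | a
  T0 -> c
  T1 -> a
  T2 -> b
  X3 -> A T0
  X4 -> T1 T1

Fill CYK table bottom-up:
  T[0,0] 'a' = {B,C,T1}  orig:{B,C}
  T[1,1] 'c' = {T0}  orig:{}
  T[2,2] 'c' = {T0}  orig:{}
  T[3,3] 'c' = {T0}  orig:{}
  T[4,4] 'c' = {T0}  orig:{}
  T[5,5] 'a' = {B,C,T1}  orig:{B,C}
  T[6,6] 'a' = {B,C,T1}  orig:{B,C}
  T[7,7] 'a' = {B,C,T1}  orig:{B,C}
  T[8,8] 'c' = {T0}  orig:{}
  T[9,9] 'c' = {T0}  orig:{}
  T[10,10] 'c' = {T0}  orig:{}
  T[0,1] 'ac' = ∅
  T[1,2] 'cc' = {C}
  T[2,3] 'cc' = {C}
  T[3,4] 'cc' = {C}
  T[4,5] 'ca' = ∅
  T[5,6] 'aa' = {A,S,X4}  orig:{A,S}
  T[6,7] 'aa' = {A,S,X4}  orig:{A,S}
  T[7,8] 'ac' = ∅
  T[8,9] 'cc' = {C}
  T[9,10] 'cc' = {C}
  T[0,2] 'acc' = {S}
  T[1,3] 'ccc' = ∅
  T[2,4] 'ccc' = ∅
  T[3,5] 'cca' = ∅
  T[4,6] 'caa' = ∅
  T[5,7] 'aaa' = {S}
  T[6,8] 'aac' = {X3}  orig:{}
  T[7,9] 'acc' = {S}
  T[8,10] 'ccc' = ∅
  T[0,3] 'accc' = ∅
  T[1,4] 'cccc' = ∅
  T[2,5] 'ccca' = ∅
  T[3,6] 'ccaa' = ∅
  T[4,7] 'caaa' = ∅
  T[5,8] 'aaac' = {A}
  T[6,9] 'aacc' = ∅
  T[7,10] 'accc' = ∅
  T[0,4] 'acccc' = ∅
  T[1,5] 'cccca' = ∅
  T[2,6] 'cccaa' = ∅
  T[3,7] 'ccaaa' = ∅
  T[4,8] 'caaac' = ∅
  T[5,9] 'aaacc' = {X3}  orig:{}
  T[6,10] 'aaccc' = ∅
  T[0,5] 'acccca' = ∅
  T[1,6] 'ccccaa' = ∅
  T[2,7] 'cccaaa' = ∅
  T[3,8] 'ccaaac' = ∅
  T[4,9] 'caaacc' = ∅
  T[5,10] 'aaaccc' = ∅
  T[0,6] 'accccaa' = ∅
  T[1,7] 'ccccaaa' = ∅
  T[2,8] 'cccaaac' = ∅
  T[3,9] 'ccaaacc' = {A}
  T[4,10] 'caaaccc' = ∅
  T[0,7] 'accccaaa' = ∅
  T[1,8] 'ccccaaac' = ∅
  T[2,9] 'cccaaacc' = ∅
  T[3,10] 'ccaaaccc' = {X3}  orig:{}
  T[0,8] 'accccaaac' = ∅
  T[1,9] 'ccccaaacc' = ∅
  T[2,10] 'cccaaaccc' = ∅
  T[0,9] 'accccaaacc' = ∅
  T[1,10] 'ccccaaaccc' = {A}
  T[0,10] 'accccaaaccc' = {S}

S ∈ T[0,10] ⇒ YES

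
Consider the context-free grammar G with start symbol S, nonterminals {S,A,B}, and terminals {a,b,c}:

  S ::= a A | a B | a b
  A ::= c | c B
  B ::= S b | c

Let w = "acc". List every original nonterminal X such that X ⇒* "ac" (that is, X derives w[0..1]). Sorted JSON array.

CNF form of G:
  S -> T2 A | T2 B | T2 T1
  A -> T0 B | c
  B -> S T1 | c
  T0 -> c
  T1 -> b
  T2 -> a

CYK fill (cells [i..j] with 0 ≤ i ≤ j ≤ 1 only):
  [0..0]={T2}  "a"  orig:{}
  [1..1]={A,B,T0}  "c"  orig:{A,B}
  [0..1]={S}  "ac"

Original NTs in T[0,1] deriving "ac": ["S"]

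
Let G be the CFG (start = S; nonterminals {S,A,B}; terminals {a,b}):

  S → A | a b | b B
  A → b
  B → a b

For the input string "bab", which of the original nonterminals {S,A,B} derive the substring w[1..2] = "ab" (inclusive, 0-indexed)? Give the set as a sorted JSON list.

Convert to CNF:
  S -> T0 T1 | T1 B | b
  A -> b
  B -> T0 T1
  T0 -> a
  T1 -> b

Fill CYK table bottom-up — only the sub-triangle for w[1..2]:
  cell(1,1) a: {T0}  orig:{}
  cell(2,2) b: {A,S,T1}  orig:{A,S}
  cell(1,2) ab: {B,S}

Original NTs in T[1,2] deriving "ab": ["B", "S"]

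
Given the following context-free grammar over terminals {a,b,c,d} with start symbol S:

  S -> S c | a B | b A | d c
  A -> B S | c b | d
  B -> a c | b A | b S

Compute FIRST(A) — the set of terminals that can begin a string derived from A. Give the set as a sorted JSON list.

FIRST iteration:
[1]
  A via A→c b: +{c}
  A via A→d: +{d}
  B via B→a c: +{a}
  B via B→b A: +{b}
  S via S→a B: +{a}
  S via S→b A: +{b}
  S via S→d c: +{d}
  FIRST[S]={a,b,d}  FIRST[A]={c,d}  FIRST[B]={a,b}
[2]
  A via A→B S: +{a,b}
  FIRST[S]={a,b,d}  FIRST[A]={a,b,c,d}  FIRST[B]={a,b}
[3] (no change)
  FIRST[S]={a,b,d}  FIRST[A]={a,b,c,d}  FIRST[B]={a,b}

FIRST(A) = ["a", "b", "c", "d"]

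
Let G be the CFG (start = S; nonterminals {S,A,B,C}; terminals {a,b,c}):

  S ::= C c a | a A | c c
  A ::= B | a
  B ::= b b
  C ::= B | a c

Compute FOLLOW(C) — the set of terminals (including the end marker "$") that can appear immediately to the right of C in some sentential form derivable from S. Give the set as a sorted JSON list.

FIRST sets, iterate to fixpoint:
round 1:
  A via A→a: +{a}
  B via B→b b: +{b}
  C via C→B: +{b}
  C via C→a c: +{a}
  S via S→C c a: +{a,b}
  S via S→c c: +{c}
  FIRST(S)={a,b,c}  FIRST(A)={a}  FIRST(B)={b}  FIRST(C)={a,b}
round 2:
  A via A→B: +{b}
  FIRST(S)={a,b,c}  FIRST(A)={a,b}  FIRST(B)={b}  FIRST(C)={a,b}
round 3: done
  FIRST(S)={a,b,c}  FIRST(A)={a,b}  FIRST(B)={b}  FIRST(C)={a,b}

FOLLOW iteration:
seed FOLLOW(S) with $
pass 1:
  S→C c a: FOLLOW(C) ⊇ FIRST(c) = {c}; new: +{c}
  S→a A: FOLLOW(A) ⊇ FOLLOW(S) ⊇ {$}; new: +{$}
  FOLLOW(S)={$}  FOLLOW(A)={$}  FOLLOW(B)={}  FOLLOW(C)={c}
pass 2:
  A→B: FOLLOW(B) ⊇ FOLLOW(A) ⊇ {$}; new: +{$}
  C→B: FOLLOW(B) ⊇ FOLLOW(C) ⊇ {c}; new: +{c}
  FOLLOW(S)={$}  FOLLOW(A)={$}  FOLLOW(B)={$,c}  FOLLOW(C)={c}
pass 3: — fixpoint
  FOLLOW(S)={$}  FOLLOW(A)={$}  FOLLOW(B)={$,c}  FOLLOW(C)={c}

FOLLOW(C) = ["c"]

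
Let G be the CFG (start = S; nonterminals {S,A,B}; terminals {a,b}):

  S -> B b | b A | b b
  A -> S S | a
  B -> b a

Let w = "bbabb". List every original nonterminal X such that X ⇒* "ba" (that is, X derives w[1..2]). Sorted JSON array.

CNF form of G:
  S -> B T0 | T0 A | T0 T0
  A -> S S | a
  B -> T0 T1
  T0 -> b
  T1 -> a

Fill CYK table bottom-up, restricted to cells inside w[1..2]:
  [1..1]={T0}  "b"  orig:{}
  [2..2]={A,T1}  "a"  orig:{A}
  [1..2]={B,S}  "ba"

Original NTs in T[1,2] deriving "ba": ["B", "S"]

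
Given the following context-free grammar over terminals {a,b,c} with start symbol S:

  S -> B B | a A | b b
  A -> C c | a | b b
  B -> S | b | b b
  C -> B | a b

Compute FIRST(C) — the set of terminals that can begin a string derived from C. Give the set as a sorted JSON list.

FIRST sets, iterate to fixpoint:
pass 1:
  A via A→a: +{a}
  A via A→b b: +{b}
  B via B→b: +{b}
  C via C→B: +{b}
  C via C→a b: +{a}
  S via S→B B: +{b}
  S via S→a A: +{a}
  S: {a,b}  A: {a,b}  B: {b}  C: {a,b}
pass 2:
  B via B→S: +{a}
  S: {a,b}  A: {a,b}  B: {a,b}  C: {a,b}
pass 3: — fixpoint
  S: {a,b}  A: {a,b}  B: {a,b}  C: {a,b}

FIRST(C) = ["a", "b"]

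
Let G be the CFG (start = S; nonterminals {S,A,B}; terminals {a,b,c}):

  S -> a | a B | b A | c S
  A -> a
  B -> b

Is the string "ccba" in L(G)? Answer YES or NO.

Convert to CNF:
  S -> T0 B | T1 A | T2 S | a
  A -> a
  B -> b
  T0 -> a
  T1 -> b
  T2 -> c

CYK fill:
  cell(0,0) c: {T2}  orig:{}
  cell(1,1) c: {T2}  orig:{}
  cell(2,2) b: {B,T1}  orig:{B}
  cell(3,3) a: {A,S,T0}  orig:{A,S}
  cell(0,1) cc: ∅
  cell(1,2) cb: ∅
  cell(2,3) ba: {S}
  cell(0,2) ccb: ∅
  cell(1,3) cba: {S}
  cell(0,3) ccba: {S}

S ∈ T[0,3] ⇒ YES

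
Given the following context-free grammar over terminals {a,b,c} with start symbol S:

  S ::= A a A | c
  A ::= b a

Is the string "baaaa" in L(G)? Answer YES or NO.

CNF form of G:
  S -> A X2 | c
  A -> T0 T1
  T0 -> b
  T1 -> a
  X2 -> T1 A

Fill CYK table bottom-up:
  T[0,0] 'b' = {T0}  orig:{}
  T[1,1] 'a' = {T1}  orig:{}
  T[2,2] 'a' = {T1}  orig:{}
  T[3,3] 'a' = {T1}  orig:{}
  T[4,4] 'a' = {T1}  orig:{}
  T[0,1] 'ba' = {A}
  T[1,2] 'aa' = ∅
  T[2,3] 'aa' = ∅
  T[3,4] 'aa' = ∅
  T[0,2] 'baa' = ∅
  T[1,3] 'aaa' = ∅
  T[2,4] 'aaa' = ∅
  T[0,3] 'baaa' = ∅
  T[1,4] 'aaaa' = ∅
  T[0,4] 'baaaa' = ∅

S ∉ T[0,4] ⇒ NO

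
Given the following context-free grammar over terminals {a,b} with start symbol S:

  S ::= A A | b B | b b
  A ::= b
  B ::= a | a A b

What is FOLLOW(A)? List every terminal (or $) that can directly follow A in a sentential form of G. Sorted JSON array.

Compute FIRST by fixpoint:
[1]
  A via A→b: +{b}
  B via B→a: +{a}
  S via S→A A: +{b}
  FIRST(S)={b}  FIRST(A)={b}  FIRST(B)={a}
[2] — fixpoint
  FIRST(S)={b}  FIRST(A)={b}  FIRST(B)={a}

Compute FOLLOW by fixpoint:
initialize: $ ∈ FOLLOW(S)
iter 1:
  B→a A b: FOLLOW(A) ⊇ FIRST(b) = {b}; new: +{b}
  S→A A: FOLLOW(A) ⊇ FOLLOW(S) ⊇ {$}; new: +{$}
  S→b B: FOLLOW(B) ⊇ FOLLOW(S) ⊇ {$}; new: +{$}
  FOLLOW[S]={$}  FOLLOW[A]={$,b}  FOLLOW[B]={$}
iter 2: (no change)
  FOLLOW[S]={$}  FOLLOW[A]={$,b}  FOLLOW[B]={$}

FOLLOW(A) = ["$", "b"]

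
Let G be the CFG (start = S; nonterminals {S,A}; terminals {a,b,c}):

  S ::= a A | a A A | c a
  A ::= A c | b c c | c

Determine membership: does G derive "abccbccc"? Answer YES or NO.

Convert to CNF:
  S -> T0 T2 | T2 A | T2 X4
  A -> A T0 | T1 X3 | c
  T0 -> c
  T1 -> b
  T2 -> a
  X3 -> T0 T0
  X4 -> A A

Fill CYK table bottom-up:
  [0..0]={T2}  "a"  orig:{}
  [1..1]={T1}  "b"  orig:{}
  [2..2]={A,T0}  "c"  orig:{A}
  [3..3]={A,T0}  "c"  orig:{A}
  [4..4]={T1}  "b"  orig:{}
  [5..5]={A,T0}  "c"  orig:{A}
  [6..6]={A,T0}  "c"  orig:{A}
  [7..7]={A,T0}  "c"  orig:{A}
  [0..1]=∅  "ab"
  [1..2]=∅  "bc"
  [2..3]={A,X3,X4}  "cc"  orig:{A}
  [3..4]=∅  "cb"
  [4..5]=∅  "bc"
  [5..6]={A,X3,X4}  "cc"  orig:{A}
  [6..7]={A,X3,X4}  "cc"  orig:{A}
  [0..2]=∅  "abc"
  [1..3]={A}  "bcc"
  [2..4]=∅  "ccb"
  [3..5]=∅  "cbc"
  [4..6]={A}  "bcc"
  [5..7]={A,X4}  "ccc"  orig:{A}
  [0..3]={S}  "abcc"
  [1..4]=∅  "bccb"
  [2..5]=∅  "ccbc"
  [3..6]={X4}  "cbcc"  orig:{}
  [4..7]={A,X4}  "bccc"  orig:{A}
  [0..4]=∅  "abccb"
  [1..5]=∅  "bccbc"
  [2..6]={X4}  "ccbcc"  orig:{}
  [3..7]={X4}  "cbccc"  orig:{}
  [0..5]=∅  "abccbc"
  [1..6]={X4}  "bccbcc"  orig:{}
  [2..7]={X4}  "ccbccc"  orig:{}
  [0..6]={S}  "abccbcc"
  [1..7]={X4}  "bccbccc"  orig:{}
  [0..7]={S}  "abccbccc"

S ∈ T[0,7] ⇒ YES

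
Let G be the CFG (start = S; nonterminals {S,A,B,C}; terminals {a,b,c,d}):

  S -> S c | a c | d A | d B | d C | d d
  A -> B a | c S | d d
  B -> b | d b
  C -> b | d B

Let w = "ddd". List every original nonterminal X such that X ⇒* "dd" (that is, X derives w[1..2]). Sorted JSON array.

CNF form of G:
  S -> S T1 | T0 T1 | T2 A | T2 B | T2 C | T2 T2
  A -> B T0 | T1 S | T2 T2
  B -> T2 T3 | b
  C -> T2 B | b
  T0 -> a
  T1 -> c
  T2 -> d
  T3 -> b

CYK fill, restricted to cells inside w[1..2]:
  cell(1,1) d: {T2}  orig:{}
  cell(2,2) d: {T2}  orig:{}
  cell(1,2) dd: {A,S}

Original NTs in T[1,2] deriving "dd": ["A", "S"]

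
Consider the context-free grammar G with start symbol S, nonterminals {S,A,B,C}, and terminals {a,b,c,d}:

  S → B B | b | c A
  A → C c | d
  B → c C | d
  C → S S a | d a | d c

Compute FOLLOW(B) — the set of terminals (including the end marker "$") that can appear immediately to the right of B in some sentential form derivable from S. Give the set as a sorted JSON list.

FIRST sets, iterate to fixpoint:
[1]
  A via A→d: +{d}
  B via B→c C: +{c}
  B via B→d: +{d}
  C via C→d a: +{d}
  S via S→B B: +{c,d}
  S via S→b: +{b}
  FIRST(S)={b,c,d}  FIRST(A)={d}  FIRST(B)={c,d}  FIRST(C)={d}
[2]
  C via C→S S a: +{b,c}
  FIRST(S)={b,c,d}  FIRST(A)={d}  FIRST(B)={c,d}  FIRST(C)={b,c,d}
[3]
  A via A→C c: +{b,c}
  FIRST(S)={b,c,d}  FIRST(A)={b,c,d}  FIRST(B)={c,d}  FIRST(C)={b,c,d}
[4] — fixpoint
  FIRST(S)={b,c,d}  FIRST(A)={b,c,d}  FIRST(B)={c,d}  FIRST(C)={b,c,d}

Compute FOLLOW by fixpoint:
seed FOLLOW(S) with $
round 1:
  A→C c: FOLLOW(C) ⊇ FIRST(c) = {c}; new: +{c}
  C→S S a: FOLLOW(S) ⊇ FIRST(S) = {b,c,d}; new: +{b,c,d}
  C→S S a: FOLLOW(S) ⊇ FIRST(a) = {a}; new: +{a}
  S→B B: FOLLOW(B) ⊇ FIRST(B) = {c,d}; new: +{c,d}
  S→B B: FOLLOW(B) ⊇ FOLLOW(S) ⊇ {$,a,b,c,d}; new: +{$,a,b}
  S→c A: FOLLOW(A) ⊇ FOLLOW(S) ⊇ {$,a,b,c,d}; new: +{$,a,b,c,d}
  S: {$,a,b,c,d}  A: {$,a,b,c,d}  B: {$,a,b,c,d}  C: {c}
round 2:
  B→c C: FOLLOW(C) ⊇ FOLLOW(B) ⊇ {$,a,b,c,d}; new: +{$,a,b,d}
  S: {$,a,b,c,d}  A: {$,a,b,c,d}  B: {$,a,b,c,d}  C: {$,a,b,c,d}
round 3: (stable)
  S: {$,a,b,c,d}  A: {$,a,b,c,d}  B: {$,a,b,c,d}  C: {$,a,b,c,d}

FOLLOW(B) = ["$", "a", "b", "c", "d"]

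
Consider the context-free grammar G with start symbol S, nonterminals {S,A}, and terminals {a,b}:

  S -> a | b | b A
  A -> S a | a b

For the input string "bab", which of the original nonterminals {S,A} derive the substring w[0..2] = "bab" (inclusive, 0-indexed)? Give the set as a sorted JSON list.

CNF form of G:
  S -> T1 A | a | b
  A -> S T0 | T0 T1
  T0 -> a
  T1 -> b

Fill CYK table bottom-up — only the sub-triangle for w[0..2]:
  [0..0]={S,T1}  "b"  orig:{S}
  [1..1]={S,T0}  "a"  orig:{S}
  [2..2]={S,T1}  "b"  orig:{S}
  [0..1]={A}  "ba"
  [1..2]={A}  "ab"
  [0..2]={S}  "bab"

Original NTs in T[0,2] deriving "bab": ["S"]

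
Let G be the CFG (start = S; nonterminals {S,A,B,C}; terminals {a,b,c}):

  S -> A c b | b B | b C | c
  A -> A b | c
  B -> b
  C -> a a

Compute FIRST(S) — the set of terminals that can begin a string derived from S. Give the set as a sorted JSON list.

FIRST iteration:
round 1:
  A via A→c: +{c}
  B via B→b: +{b}
  C via C→a a: +{a}
  S via S→A c b: +{c}
  S via S→b B: +{b}
  FIRST[S]={b,c}  FIRST[A]={c}  FIRST[B]={b}  FIRST[C]={a}
round 2: — fixpoint
  FIRST[S]={b,c}  FIRST[A]={c}  FIRST[B]={b}  FIRST[C]={a}

FIRST(S) = ["b", "c"]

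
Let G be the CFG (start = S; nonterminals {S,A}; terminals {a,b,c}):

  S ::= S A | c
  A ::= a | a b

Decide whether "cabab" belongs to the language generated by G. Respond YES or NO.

CNF form of G:
  S -> S A | c
  A -> T0 T1 | a
  T0 -> a
  T1 -> b

Fill CYK table bottom-up:
  cell(0,0) c: {S}
  cell(1,1) a: {A,T0}  orig:{A}
  cell(2,2) b: {T1}  orig:{}
  cell(3,3) a: {A,T0}  orig:{A}
  cell(4,4) b: {T1}  orig:{}
  cell(0,1) ca: {S}
  cell(1,2) ab: {A}
  cell(2,3) ba: ∅
  cell(3,4) ab: {A}
  cell(0,2) cab: {S}
  cell(1,3) aba: ∅
  cell(2,4) bab: ∅
  cell(0,3) caba: {S}
  cell(1,4) abab: ∅
  cell(0,4) cabab: {S}

S ∈ T[0,4] ⇒ YES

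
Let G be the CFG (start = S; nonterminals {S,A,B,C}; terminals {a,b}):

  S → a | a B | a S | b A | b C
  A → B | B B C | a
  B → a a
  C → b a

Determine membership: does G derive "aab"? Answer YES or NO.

CNF form of G:
  S -> T0 B | T0 S | T1 A | T1 C | a
  A -> B X2 | T0 T0 | a
  B -> T0 T0
  C -> T1 T0
  T0 -> a
  T1 -> b
  X2 -> B C

Fill CYK table bottom-up:
  cell(0,0) a: {A,S,T0}  orig:{A,S}
  cell(1,1) a: {A,S,T0}  orig:{A,S}
  cell(2,2) b: {T1}  orig:{}
  cell(0,1) aa: {A,B,S}
  cell(1,2) ab: ∅
  cell(0,2) aab: ∅

S ∉ T[0,2] ⇒ NO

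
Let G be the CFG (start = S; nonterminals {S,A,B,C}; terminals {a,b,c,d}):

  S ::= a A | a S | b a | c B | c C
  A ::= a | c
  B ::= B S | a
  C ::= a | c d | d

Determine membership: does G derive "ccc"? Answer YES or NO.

Convert to CNF:
  S -> T0 B | T0 C | T2 A | T2 S | T3 T2
  A -> a | c
  B -> B S | a
  C -> T0 T1 | a | d
  T0 -> c
  T1 -> d
  T2 -> a
  T3 -> b

Fill CYK table bottom-up:
  T[0,0] 'c' = {A,T0}  orig:{A}
  T[1,1] 'c' = {A,T0}  orig:{A}
  T[2,2] 'c' = {A,T0}  orig:{A}
  T[0,1] 'cc' = ∅
  T[1,2] 'cc' = ∅
  T[0,2] 'ccc' = ∅

S ∉ T[0,2] ⇒ NO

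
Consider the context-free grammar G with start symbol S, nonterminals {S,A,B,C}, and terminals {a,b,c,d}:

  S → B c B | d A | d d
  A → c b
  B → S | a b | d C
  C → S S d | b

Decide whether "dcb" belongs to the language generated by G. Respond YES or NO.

Convert to CNF:
  S -> B X6 | T3 A | T3 T3
  A -> T0 T1
  B -> B X4 | T2 T1 | T3 A | T3 C | T3 T3
  C -> S X5 | b
  T0 -> c
  T1 -> b
  T2 -> a
  T3 -> d
  X4 -> T0 B
  X5 -> S T3
  X6 -> T0 B

CYK table (by increasing span):
  [0..0]={T3}  "d"  orig:{}
  [1..1]={T0}  "c"  orig:{}
  [2..2]={C,T1}  "b"  orig:{C}
  [0..1]=∅  "dc"
  [1..2]={A}  "cb"
  [0..2]={B,S}  "dcb"

S ∈ T[0,2] ⇒ YES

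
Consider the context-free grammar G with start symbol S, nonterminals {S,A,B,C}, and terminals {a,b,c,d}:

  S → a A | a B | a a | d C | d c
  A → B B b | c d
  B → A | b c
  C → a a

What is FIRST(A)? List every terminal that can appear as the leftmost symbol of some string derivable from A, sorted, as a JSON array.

FIRST iteration:
round 1:
  A via A→c d: +{c}
  B via B→A: +{c}
  B via B→b c: +{b}
  C via C→a a: +{a}
  S via S→a A: +{a}
  S via S→d C: +{d}
  FIRST[S]={a,d}  FIRST[A]={c}  FIRST[B]={b,c}  FIRST[C]={a}
round 2:
  A via A→B B b: +{b}
  FIRST[S]={a,d}  FIRST[A]={b,c}  FIRST[B]={b,c}  FIRST[C]={a}
round 3: (no change)
  FIRST[S]={a,d}  FIRST[A]={b,c}  FIRST[B]={b,c}  FIRST[C]={a}

FIRST(A) = ["b", "c"]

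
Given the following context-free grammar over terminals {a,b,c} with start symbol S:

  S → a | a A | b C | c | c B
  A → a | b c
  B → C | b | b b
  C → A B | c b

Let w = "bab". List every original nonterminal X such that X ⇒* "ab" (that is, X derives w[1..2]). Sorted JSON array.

CNF form of G:
  S -> T0 C | T1 B | T2 A | a | c
  A -> T0 T1 | a
  B -> A B | T0 T0 | T1 T0 | b
  C -> A B | T1 T0
  T0 -> b
  T1 -> c
  T2 -> a

CYK fill, restricted to cells inside w[1..2]:
  [1..1]={A,S,T2}  "a"  orig:{A,S}
  [2..2]={B,T0}  "b"  orig:{B}
  [1..2]={B,C}  "ab"

Original NTs in T[1,2] deriving "ab": ["B", "C"]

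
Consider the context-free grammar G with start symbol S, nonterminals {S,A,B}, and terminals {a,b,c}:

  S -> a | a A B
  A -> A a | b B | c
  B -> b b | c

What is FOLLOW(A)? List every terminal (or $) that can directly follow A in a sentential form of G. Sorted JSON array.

FIRST iteration:
pass 1:
  A via A→b B: +{b}
  A via A→c: +{c}
  B via B→b b: +{b}
  B via B→c: +{c}
  S via S→a: +{a}
  FIRST(S)={a}  FIRST(A)={b,c}  FIRST(B)={b,c}
pass 2: done
  FIRST(S)={a}  FIRST(A)={b,c}  FIRST(B)={b,c}

FOLLOW sets:
seed FOLLOW(S) with $
round 1:
  A→A a: FOLLOW(A) ⊇ FIRST(a) = {a}; new: +{a}
  A→b B: FOLLOW(B) ⊇ FOLLOW(A) ⊇ {a}; new: +{a}
  S→a A B: FOLLOW(A) ⊇ FIRST(B) = {b,c}; new: +{b,c}
  S→a A B: FOLLOW(B) ⊇ FOLLOW(S) ⊇ {$}; new: +{$}
  FOLLOW[S]={$}  FOLLOW[A]={a,b,c}  FOLLOW[B]={$,a}
round 2:
  A→b B: FOLLOW(B) ⊇ FOLLOW(A) ⊇ {a,b,c}; new: +{b,c}
  FOLLOW[S]={$}  FOLLOW[A]={a,b,c}  FOLLOW[B]={$,a,b,c}
round 3: (stable)
  FOLLOW[S]={$}  FOLLOW[A]={a,b,c}  FOLLOW[B]={$,a,b,c}

FOLLOW(A) = ["a", "b", "c"]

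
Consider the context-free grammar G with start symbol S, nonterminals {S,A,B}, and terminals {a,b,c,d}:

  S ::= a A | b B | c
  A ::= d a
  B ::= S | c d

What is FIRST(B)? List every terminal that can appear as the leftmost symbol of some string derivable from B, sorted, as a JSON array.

Compute FIRST by fixpoint:
round 1:
  A via A→d a: +{d}
  B via B→c d: +{c}
  S via S→a A: +{a}
  S via S→b B: +{b}
  S via S→c: +{c}
  S: {a,b,c}  A: {d}  B: {c}
round 2:
  B via B→S: +{a,b}
  S: {a,b,c}  A: {d}  B: {a,b,c}
round 3: — fixpoint
  S: {a,b,c}  A: {d}  B: {a,b,c}

FIRST(B) = ["a", "b", "c"]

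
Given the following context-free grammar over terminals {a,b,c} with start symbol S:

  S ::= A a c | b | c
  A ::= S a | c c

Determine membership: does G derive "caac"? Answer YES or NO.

CNF form of G:
  S -> A X2 | b | c
  A -> S T0 | T1 T1
  T0 -> a
  T1 -> c
  X2 -> T0 T1

CYK table (by increasing span):
  T[0,0] 'c' = {S,T1}  orig:{S}
  T[1,1] 'a' = {T0}  orig:{}
  T[2,2] 'a' = {T0}  orig:{}
  T[3,3] 'c' = {S,T1}  orig:{S}
  T[0,1] 'ca' = {A}
  T[1,2] 'aa' = ∅
  T[2,3] 'ac' = {X2}  orig:{}
  T[0,2] 'caa' = ∅
  T[1,3] 'aac' = ∅
  T[0,3] 'caac' = {S}

S ∈ T[0,3] ⇒ YES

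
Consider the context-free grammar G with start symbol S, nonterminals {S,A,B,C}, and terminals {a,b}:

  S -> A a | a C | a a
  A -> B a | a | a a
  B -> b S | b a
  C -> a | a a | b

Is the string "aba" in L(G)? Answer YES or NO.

CNF form of G:
  S -> A T0 | T0 C | T0 T0
  A -> B T0 | T0 T0 | a
  B -> T1 S | T1 T0
  C -> T0 T0 | a | b
  T0 -> a
  T1 -> b

CYK table (by increasing span):
  [0..0]={A,C,T0}  "a"  orig:{A,C}
  [1..1]={C,T1}  "b"  orig:{C}
  [2..2]={A,C,T0}  "a"  orig:{A,C}
  [0..1]={S}  "ab"
  [1..2]={B}  "ba"
  [0..2]=∅  "aba"

S ∉ T[0,2] ⇒ NO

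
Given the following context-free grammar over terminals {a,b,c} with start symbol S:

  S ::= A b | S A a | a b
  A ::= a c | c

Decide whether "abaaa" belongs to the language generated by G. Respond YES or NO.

CNF form of G:
  S -> A T2 | S X3 | T0 T2
  A -> T0 T1 | c
  T0 -> a
  T1 -> c
  T2 -> b
  X3 -> A T0

Fill CYK table bottom-up:
  T[0,0] 'a' = {T0}  orig:{}
  T[1,1] 'b' = {T2}  orig:{}
  T[2,2] 'a' = {T0}  orig:{}
  T[3,3] 'a' = {T0}  orig:{}
  T[4,4] 'a' = {T0}  orig:{}
  T[0,1] 'ab' = {S}
  T[1,2] 'ba' = ∅
  T[2,3] 'aa' = ∅
  T[3,4] 'aa' = ∅
  T[0,2] 'aba' = ∅
  T[1,3] 'baa' = ∅
  T[2,4] 'aaa' = ∅
  T[0,3] 'abaa' = ∅
  T[1,4] 'baaa' = ∅
  T[0,4] 'abaaa' = ∅

S ∉ T[0,4] ⇒ NO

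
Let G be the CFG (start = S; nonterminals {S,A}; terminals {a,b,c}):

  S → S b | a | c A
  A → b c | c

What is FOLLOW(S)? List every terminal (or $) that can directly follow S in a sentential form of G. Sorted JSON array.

FIRST sets, iterate to fixpoint:
iter 1:
  A via A→b c: +{b}
  A via A→c: +{c}
  S via S→a: +{a}
  S via S→c A: +{c}
  FIRST[S]={a,c}  FIRST[A]={b,c}
iter 2: (no change)
  FIRST[S]={a,c}  FIRST[A]={b,c}

FOLLOW sets:
FOLLOW(S) := {$}
pass 1:
  S→S b: FOLLOW(S) ⊇ FIRST(b) = {b}; new: +{b}
  S→c A: FOLLOW(A) ⊇ FOLLOW(S) ⊇ {$,b}; new: +{$,b}
  S: {$,b}  A: {$,b}
pass 2: — fixpoint
  S: {$,b}  A: {$,b}

FOLLOW(S) = ["$", "b"]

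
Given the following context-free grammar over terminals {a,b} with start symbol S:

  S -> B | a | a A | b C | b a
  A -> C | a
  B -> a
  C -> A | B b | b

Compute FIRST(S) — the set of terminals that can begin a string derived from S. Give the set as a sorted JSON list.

FIRST iteration:
[1]
  A via A→a: +{a}
  B via B→a: +{a}
  C via C→A: +{a}
  C via C→b: +{b}
  S via S→B: +{a}
  S via S→b C: +{b}
  FIRST[S]={a,b}  FIRST[A]={a}  FIRST[B]={a}  FIRST[C]={a,b}
[2]
  A via A→C: +{b}
  FIRST[S]={a,b}  FIRST[A]={a,b}  FIRST[B]={a}  FIRST[C]={a,b}
[3] (stable)
  FIRST[S]={a,b}  FIRST[A]={a,b}  FIRST[B]={a}  FIRST[C]={a,b}

FIRST(S) = ["a", "b"]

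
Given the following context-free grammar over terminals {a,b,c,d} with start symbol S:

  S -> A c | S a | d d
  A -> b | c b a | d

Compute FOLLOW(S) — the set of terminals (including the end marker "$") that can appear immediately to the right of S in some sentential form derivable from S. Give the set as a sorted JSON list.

FIRST iteration:
pass 1:
  A via A→b: +{b}
  A via A→c b a: +{c}
  A via A→d: +{d}
  S via S→A c: +{b,c,d}
  FIRST(S)={b,c,d}  FIRST(A)={b,c,d}
pass 2: — fixpoint
  FIRST(S)={b,c,d}  FIRST(A)={b,c,d}

FOLLOW iteration:
initialize: $ ∈ FOLLOW(S)
iter 1:
  S→A c: FOLLOW(A) ⊇ FIRST(c) = {c}; new: +{c}
  S→S a: FOLLOW(S) ⊇ FIRST(a) = {a}; new: +{a}
  S: {$,a}  A: {c}
iter 2: (no change)
  S: {$,a}  A: {c}

FOLLOW(S) = ["$", "a"]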